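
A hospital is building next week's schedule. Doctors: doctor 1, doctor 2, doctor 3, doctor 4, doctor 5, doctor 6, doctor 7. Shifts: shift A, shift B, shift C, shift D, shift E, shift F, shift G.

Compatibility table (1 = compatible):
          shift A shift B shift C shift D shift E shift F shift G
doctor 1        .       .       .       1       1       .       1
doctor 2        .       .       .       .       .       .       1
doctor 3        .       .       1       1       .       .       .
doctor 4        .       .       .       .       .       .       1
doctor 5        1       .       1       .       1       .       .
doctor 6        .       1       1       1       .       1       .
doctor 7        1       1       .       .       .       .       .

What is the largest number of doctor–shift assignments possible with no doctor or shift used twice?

6

A valid assignment of size 6: doctor 1–shift D, doctor 2–shift G, doctor 3–shift C, doctor 5–shift E, doctor 6–shift F, doctor 7–shift A.
The set {doctor 2, doctor 4} has only 1 neighbour ({shift G}), so by Hall's theorem at most 6 of the 7 doctors can be matched.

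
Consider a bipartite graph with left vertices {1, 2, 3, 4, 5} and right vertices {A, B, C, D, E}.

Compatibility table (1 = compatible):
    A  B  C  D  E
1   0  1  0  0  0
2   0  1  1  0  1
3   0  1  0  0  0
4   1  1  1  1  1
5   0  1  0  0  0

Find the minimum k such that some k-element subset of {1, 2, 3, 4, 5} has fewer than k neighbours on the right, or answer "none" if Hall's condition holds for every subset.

2

Take S = {1, 3}. Its neighbourhood is {B}, so |N(S)| = 1 < |S| = 2.
No single vertex violates Hall's condition since each has at least one neighbour, so 2 is the minimum.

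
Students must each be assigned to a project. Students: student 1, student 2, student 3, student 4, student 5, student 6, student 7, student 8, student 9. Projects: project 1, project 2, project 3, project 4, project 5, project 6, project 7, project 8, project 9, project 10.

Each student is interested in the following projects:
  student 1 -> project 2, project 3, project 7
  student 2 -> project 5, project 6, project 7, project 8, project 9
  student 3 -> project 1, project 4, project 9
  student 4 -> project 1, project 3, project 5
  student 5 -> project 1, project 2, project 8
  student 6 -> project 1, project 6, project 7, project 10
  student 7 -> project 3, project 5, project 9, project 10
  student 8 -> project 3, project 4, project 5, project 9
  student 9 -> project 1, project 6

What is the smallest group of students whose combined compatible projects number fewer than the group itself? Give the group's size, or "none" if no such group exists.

A matching saturating every student exists, for instance student 1→project 2, student 2→project 6, student 3→project 4, student 4→project 3, student 5→project 8, student 6→project 7, student 7→project 9, student 8→project 5, student 9→project 1.
By Hall's marriage theorem, this means |N(S)| ≥ |S| for every subset S, so no violating subset exists.

none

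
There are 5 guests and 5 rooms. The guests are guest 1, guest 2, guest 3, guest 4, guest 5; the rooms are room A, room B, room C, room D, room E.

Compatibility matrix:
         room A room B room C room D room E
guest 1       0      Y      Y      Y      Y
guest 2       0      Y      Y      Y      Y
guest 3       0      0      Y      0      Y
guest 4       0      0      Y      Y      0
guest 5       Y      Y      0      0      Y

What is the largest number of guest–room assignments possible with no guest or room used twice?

5

For example, pair guest 1–room E, guest 2–room B, guest 3–room C, guest 4–room D, guest 5–room A.
This saturates every guest, so 5 is the maximum.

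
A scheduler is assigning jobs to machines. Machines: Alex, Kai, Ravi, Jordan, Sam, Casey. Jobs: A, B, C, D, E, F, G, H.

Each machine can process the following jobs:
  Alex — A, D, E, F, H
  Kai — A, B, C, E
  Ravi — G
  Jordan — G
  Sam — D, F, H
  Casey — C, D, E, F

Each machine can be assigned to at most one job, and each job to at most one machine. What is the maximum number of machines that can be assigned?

5

A valid assignment of size 5: Alex-A, Kai-B, Ravi-G, Sam-F, Casey-E.
The set {Ravi, Jordan} has only 1 neighbour ({G}), so by Hall's theorem at most 5 of the 6 machines can be matched.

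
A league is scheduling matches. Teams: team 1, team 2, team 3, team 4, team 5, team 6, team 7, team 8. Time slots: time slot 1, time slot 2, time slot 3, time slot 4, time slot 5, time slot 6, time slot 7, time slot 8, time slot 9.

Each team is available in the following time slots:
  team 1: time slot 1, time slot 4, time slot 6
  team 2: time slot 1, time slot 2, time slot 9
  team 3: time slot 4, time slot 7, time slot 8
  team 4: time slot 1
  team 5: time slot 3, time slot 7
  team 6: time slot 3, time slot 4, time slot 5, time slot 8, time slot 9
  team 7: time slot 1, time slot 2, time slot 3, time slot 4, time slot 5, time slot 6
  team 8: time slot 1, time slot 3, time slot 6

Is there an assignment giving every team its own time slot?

For example, pair team 1→time slot 6, team 2→time slot 2, team 3→time slot 4, team 4→time slot 1, team 5→time slot 7, team 6→time slot 8, team 7→time slot 5, team 8→time slot 3.
Every team is matched, so this matching saturates all of them.

Yes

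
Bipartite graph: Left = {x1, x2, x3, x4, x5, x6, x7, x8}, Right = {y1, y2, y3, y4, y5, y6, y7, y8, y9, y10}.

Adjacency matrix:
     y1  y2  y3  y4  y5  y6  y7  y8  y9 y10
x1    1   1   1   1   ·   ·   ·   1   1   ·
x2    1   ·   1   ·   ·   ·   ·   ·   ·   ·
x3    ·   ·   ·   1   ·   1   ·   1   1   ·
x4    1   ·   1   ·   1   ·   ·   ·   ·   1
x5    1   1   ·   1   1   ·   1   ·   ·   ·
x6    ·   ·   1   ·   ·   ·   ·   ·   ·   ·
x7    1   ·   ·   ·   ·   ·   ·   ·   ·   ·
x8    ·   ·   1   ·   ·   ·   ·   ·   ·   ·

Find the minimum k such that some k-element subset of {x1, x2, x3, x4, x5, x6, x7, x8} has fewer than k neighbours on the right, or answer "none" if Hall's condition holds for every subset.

2

Take S = {x6, x8}. Its neighbourhood is {y3}, so |N(S)| = 1 < |S| = 2.
No single vertex violates Hall's condition since each has at least one neighbour, so 2 is the minimum.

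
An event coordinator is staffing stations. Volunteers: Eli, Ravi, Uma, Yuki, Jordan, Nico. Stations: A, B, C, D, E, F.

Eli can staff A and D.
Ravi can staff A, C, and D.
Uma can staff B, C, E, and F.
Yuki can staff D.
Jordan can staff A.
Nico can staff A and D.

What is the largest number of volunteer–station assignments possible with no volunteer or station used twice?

4

One maximum matching: Eli→A, Ravi→C, Uma→B, Yuki→D.
The set {Eli, Yuki, Jordan, Nico} has only 2 neighbours ({A, D}), so by Hall's theorem at most 4 of the 6 volunteers can be matched.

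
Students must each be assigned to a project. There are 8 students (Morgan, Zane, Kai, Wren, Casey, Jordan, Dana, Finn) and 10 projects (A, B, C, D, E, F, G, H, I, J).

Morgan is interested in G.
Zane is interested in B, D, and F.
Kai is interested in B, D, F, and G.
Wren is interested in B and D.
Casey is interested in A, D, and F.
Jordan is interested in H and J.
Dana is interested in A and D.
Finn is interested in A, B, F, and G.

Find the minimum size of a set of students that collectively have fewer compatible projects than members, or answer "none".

Take S = {Morgan, Zane, Kai, Wren, Casey, Dana}. Its neighbourhood is {A, B, D, F, G}, so |N(S)| = 5 < |S| = 6.
Every subset of size less than 6 has at least as many neighbours as members, so 6 is the minimum.

6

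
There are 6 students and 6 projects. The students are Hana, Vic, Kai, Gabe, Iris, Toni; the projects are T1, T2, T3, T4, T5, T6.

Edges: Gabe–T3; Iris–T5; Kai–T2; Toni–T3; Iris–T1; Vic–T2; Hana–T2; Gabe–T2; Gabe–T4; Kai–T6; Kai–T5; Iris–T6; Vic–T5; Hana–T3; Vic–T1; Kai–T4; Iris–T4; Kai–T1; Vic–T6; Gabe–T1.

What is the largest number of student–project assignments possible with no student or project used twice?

One maximum matching: Hana–T2, Vic–T5, Kai–T4, Gabe–T1, Iris–T6, Toni–T3.
This saturates every student, so 6 is the maximum.

6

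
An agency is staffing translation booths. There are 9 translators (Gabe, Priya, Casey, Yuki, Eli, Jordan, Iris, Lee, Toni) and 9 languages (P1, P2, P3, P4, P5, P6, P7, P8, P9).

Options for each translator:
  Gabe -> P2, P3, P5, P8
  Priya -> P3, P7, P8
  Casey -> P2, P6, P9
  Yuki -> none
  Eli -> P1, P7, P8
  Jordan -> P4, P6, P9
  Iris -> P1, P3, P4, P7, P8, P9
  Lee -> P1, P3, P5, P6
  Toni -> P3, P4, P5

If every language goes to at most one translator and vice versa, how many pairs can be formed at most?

8

For example, pair Gabe→P8, Priya→P7, Casey→P9, Eli→P1, Jordan→P4, Iris→P3, Lee→P6, Toni→P5.
The set {Yuki} has only 0 neighbours (∅), so by Hall's theorem at most 8 of the 9 translators can be matched.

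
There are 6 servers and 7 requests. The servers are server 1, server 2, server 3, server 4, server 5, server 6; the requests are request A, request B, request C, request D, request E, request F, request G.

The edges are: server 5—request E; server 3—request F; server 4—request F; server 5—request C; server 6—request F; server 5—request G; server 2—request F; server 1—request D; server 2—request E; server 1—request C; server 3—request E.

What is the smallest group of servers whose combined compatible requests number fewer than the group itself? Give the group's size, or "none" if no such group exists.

2

Take S = {server 4, server 6}. Its neighbourhood is {request F}, so |N(S)| = 1 < |S| = 2.
No single vertex violates Hall's condition since each has at least one neighbour, so 2 is the minimum.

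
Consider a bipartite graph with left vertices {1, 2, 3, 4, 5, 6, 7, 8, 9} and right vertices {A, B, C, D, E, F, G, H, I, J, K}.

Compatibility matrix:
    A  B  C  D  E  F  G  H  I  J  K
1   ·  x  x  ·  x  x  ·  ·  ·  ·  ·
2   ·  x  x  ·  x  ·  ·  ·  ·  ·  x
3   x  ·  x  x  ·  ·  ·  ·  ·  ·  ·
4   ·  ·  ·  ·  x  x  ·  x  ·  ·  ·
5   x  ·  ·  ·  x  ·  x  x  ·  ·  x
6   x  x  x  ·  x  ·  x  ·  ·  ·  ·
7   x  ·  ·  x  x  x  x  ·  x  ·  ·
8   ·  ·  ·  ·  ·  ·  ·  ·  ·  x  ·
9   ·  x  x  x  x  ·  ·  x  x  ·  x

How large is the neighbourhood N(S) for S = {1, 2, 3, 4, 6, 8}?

10

The union of neighbours of {1, 2, 3, 4, 6, 8} is {A, B, C, D, E, F, G, H, J, K}, which has 10 elements.
Since |N(S)| = 10 ≥ |S| = 6, Hall's condition holds for this subset.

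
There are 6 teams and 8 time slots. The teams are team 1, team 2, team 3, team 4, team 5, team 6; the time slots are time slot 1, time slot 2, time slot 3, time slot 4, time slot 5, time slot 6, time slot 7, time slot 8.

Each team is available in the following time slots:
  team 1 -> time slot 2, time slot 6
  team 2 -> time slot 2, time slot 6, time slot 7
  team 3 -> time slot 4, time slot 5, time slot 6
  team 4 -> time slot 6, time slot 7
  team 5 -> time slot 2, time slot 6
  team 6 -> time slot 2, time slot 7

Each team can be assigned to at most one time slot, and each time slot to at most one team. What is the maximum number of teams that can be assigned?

4

A valid assignment of size 4: team 1–time slot 6, team 2–time slot 2, team 3–time slot 4, team 4–time slot 7.
The set {team 1, team 2, team 4, team 5, team 6} has only 3 neighbours ({time slot 2, time slot 6, time slot 7}), so by Hall's theorem at most 4 of the 6 teams can be matched.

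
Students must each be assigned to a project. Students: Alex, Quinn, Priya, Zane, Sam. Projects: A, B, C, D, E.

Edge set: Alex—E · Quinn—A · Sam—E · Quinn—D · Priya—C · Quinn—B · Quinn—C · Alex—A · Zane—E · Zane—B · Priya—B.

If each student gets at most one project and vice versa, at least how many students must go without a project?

A valid assignment of size 5: Alex→A, Quinn→D, Priya→C, Zane→B, Sam→E.
This saturates every student, so 5 is the maximum.
That matches 5 of the 5, leaving 0 unmatched; no matching can do better.

0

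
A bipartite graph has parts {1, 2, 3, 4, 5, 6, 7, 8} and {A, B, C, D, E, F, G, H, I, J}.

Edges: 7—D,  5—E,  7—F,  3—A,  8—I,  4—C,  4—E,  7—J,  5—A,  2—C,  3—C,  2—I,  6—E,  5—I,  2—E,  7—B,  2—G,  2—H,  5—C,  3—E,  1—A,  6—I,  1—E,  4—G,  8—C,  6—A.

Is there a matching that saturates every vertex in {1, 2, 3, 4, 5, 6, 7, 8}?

No

The set {1, 3, 5, 6, 8} has only 4 neighbours ({A, C, E, I}), so by Hall's theorem at most 7 of the 8 left vertices can be matched.
Hence no matching covers every left vertex.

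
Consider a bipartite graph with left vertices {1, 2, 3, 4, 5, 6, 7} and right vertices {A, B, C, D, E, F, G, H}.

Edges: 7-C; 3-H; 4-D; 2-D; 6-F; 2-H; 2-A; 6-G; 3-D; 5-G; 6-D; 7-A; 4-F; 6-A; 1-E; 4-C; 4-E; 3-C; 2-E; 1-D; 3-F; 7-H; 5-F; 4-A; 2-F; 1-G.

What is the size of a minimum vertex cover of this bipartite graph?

The 7 edges 1–E, 2–H, 3–F, 4–A, 5–G, 6–D, 7–C form a matching, so any vertex cover needs at least 7 vertices (one per matched edge).
Conversely {1, 2, 3, 4, 5, 6, 7} meets every edge and has exactly 7 vertices, so 7 is optimal.

7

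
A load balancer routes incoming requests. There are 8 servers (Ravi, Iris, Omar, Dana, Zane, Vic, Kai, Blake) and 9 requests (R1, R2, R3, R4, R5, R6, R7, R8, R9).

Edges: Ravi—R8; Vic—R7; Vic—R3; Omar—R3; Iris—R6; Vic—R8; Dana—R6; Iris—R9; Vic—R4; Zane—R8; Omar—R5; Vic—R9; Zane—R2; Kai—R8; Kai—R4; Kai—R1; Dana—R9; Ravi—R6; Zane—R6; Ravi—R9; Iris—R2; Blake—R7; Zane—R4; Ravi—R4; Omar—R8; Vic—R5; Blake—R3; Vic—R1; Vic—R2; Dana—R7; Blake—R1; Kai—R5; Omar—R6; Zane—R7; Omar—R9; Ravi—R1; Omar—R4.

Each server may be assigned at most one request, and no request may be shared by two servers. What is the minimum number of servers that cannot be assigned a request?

For example, pair Ravi→R1, Iris→R2, Omar→R6, Dana→R9, Zane→R4, Vic→R3, Kai→R8, Blake→R7.
This saturates every server, so 8 is the maximum.
That matches 8 of the 8, leaving 0 unmatched; no matching can do better.

0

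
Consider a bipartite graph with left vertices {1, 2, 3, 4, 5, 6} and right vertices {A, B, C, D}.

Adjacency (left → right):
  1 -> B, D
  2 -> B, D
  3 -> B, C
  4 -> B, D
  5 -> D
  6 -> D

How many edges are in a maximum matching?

3

A valid assignment of size 3: 1–D, 2–B, 3–C.
The set {1, 2, 4, 5, 6} has only 2 neighbours ({B, D}), so by Hall's theorem at most 3 of the 6 left vertices can be matched.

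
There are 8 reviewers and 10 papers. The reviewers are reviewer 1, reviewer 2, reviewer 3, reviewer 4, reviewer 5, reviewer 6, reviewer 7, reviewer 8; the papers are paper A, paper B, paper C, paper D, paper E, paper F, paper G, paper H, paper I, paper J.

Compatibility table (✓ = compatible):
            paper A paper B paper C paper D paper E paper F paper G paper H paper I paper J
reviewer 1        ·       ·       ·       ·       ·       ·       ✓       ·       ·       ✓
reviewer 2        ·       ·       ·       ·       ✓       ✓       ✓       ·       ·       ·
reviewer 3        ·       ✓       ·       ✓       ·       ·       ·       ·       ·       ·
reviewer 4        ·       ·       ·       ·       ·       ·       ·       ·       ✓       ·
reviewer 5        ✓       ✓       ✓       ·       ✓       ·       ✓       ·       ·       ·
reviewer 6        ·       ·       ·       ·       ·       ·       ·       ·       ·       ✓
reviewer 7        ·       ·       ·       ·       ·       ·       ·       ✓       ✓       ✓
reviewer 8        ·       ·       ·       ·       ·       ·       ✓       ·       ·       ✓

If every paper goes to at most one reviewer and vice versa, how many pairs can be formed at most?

A valid assignment of size 7: reviewer 1→paper G, reviewer 2→paper E, reviewer 3→paper D, reviewer 4→paper I, reviewer 5→paper B, reviewer 6→paper J, reviewer 7→paper H.
The set {reviewer 1, reviewer 6, reviewer 8} has only 2 neighbours ({paper G, paper J}), so by Hall's theorem at most 7 of the 8 reviewers can be matched.

7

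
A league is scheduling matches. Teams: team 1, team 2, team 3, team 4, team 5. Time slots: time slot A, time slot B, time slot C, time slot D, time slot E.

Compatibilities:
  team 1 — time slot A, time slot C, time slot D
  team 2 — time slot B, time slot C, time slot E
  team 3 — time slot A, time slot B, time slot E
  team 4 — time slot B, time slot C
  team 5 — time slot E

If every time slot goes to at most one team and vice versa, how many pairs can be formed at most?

5

A valid assignment of size 5: team 1→time slot D, team 2→time slot C, team 3→time slot A, team 4→time slot B, team 5→time slot E.
All 5 teams are matched, so no larger matching exists.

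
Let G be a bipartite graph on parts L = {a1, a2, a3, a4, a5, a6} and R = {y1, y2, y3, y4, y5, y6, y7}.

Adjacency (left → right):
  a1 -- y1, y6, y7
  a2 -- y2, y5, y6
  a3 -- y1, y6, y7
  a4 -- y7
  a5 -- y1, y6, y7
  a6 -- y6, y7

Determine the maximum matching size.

4

One maximum matching: a1–y6, a2–y2, a3–y1, a4–y7.
The set {a1, a3, a4, a5, a6} has only 3 neighbours ({y1, y6, y7}), so by Hall's theorem at most 4 of the 6 left vertices can be matched.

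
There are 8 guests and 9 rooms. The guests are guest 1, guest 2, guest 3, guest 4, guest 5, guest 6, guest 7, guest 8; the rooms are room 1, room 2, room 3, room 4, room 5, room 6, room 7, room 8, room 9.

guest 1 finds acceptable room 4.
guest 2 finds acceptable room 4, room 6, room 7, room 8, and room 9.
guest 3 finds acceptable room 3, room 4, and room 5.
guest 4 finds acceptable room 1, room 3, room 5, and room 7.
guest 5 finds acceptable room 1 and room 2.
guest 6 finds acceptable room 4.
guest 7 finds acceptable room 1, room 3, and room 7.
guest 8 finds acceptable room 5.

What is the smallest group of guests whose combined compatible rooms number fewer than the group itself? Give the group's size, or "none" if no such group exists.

2

Take S = {guest 1, guest 6}. Its neighbourhood is {room 4}, so |N(S)| = 1 < |S| = 2.
No single vertex violates Hall's condition since each has at least one neighbour, so 2 is the minimum.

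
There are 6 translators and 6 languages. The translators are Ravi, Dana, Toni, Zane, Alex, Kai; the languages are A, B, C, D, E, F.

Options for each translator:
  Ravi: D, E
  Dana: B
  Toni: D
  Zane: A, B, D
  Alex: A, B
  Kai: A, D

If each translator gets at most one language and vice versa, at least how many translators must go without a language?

2

For example, pair Ravi-E, Dana-B, Toni-D, Zane-A.
The set {Dana, Toni, Zane, Alex, Kai} has only 3 neighbours ({A, B, D}), so by Hall's theorem at most 4 of the 6 translators can be matched.
That matches 4 of the 6, leaving 2 unmatched; no matching can do better.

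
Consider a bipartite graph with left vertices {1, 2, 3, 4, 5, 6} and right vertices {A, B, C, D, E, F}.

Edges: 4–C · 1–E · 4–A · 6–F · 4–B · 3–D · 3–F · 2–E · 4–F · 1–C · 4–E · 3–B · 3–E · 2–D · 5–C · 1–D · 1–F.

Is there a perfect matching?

One maximum matching: 1-E, 2-D, 3-B, 4-A, 5-C, 6-F.
Every left vertex is matched, so this is a perfect matching.

Yes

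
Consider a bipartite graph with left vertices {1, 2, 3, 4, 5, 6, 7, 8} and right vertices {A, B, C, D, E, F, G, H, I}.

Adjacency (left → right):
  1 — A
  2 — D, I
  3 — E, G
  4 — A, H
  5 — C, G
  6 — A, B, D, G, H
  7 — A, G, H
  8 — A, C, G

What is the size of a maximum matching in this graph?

One maximum matching: 1→A, 2→D, 3→E, 4→H, 5→C, 6→B, 7→G.
The set {1, 4, 5, 7, 8} has only 4 neighbours ({A, C, G, H}), so by Hall's theorem at most 7 of the 8 left vertices can be matched.

7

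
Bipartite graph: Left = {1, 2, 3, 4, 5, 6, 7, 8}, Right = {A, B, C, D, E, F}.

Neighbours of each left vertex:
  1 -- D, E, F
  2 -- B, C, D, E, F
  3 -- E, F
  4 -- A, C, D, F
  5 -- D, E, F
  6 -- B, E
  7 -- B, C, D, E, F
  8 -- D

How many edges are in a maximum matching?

For example, pair 1-D, 2-C, 3-F, 4-A, 5-E, 6-B.
The set {1, 2, 3, 5, 6, 7, 8} has only 5 neighbours ({B, C, D, E, F}), so by Hall's theorem at most 6 of the 8 left vertices can be matched.

6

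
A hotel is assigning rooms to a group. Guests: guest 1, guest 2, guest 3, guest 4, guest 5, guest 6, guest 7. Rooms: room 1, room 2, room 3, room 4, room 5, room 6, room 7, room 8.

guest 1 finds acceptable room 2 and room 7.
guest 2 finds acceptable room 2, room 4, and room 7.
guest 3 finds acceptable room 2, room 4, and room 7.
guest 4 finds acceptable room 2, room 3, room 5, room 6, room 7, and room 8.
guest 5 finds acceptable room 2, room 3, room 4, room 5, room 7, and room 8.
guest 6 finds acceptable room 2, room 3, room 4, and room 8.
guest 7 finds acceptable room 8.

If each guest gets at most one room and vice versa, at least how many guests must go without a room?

A valid assignment of size 7: guest 1–room 2, guest 2–room 4, guest 3–room 7, guest 4–room 6, guest 5–room 5, guest 6–room 3, guest 7–room 8.
All 7 guests are matched, so no larger matching exists.
That matches 7 of the 7, leaving 0 unmatched; no matching can do better.

0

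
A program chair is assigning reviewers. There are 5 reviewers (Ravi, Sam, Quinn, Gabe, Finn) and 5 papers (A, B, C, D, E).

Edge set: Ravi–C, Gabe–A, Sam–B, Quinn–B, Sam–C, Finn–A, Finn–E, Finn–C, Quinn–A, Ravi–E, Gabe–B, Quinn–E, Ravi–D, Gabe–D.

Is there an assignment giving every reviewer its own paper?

One maximum matching: Ravi→D, Sam→C, Quinn→B, Gabe→A, Finn→E.
All 5 reviewers are covered.

Yes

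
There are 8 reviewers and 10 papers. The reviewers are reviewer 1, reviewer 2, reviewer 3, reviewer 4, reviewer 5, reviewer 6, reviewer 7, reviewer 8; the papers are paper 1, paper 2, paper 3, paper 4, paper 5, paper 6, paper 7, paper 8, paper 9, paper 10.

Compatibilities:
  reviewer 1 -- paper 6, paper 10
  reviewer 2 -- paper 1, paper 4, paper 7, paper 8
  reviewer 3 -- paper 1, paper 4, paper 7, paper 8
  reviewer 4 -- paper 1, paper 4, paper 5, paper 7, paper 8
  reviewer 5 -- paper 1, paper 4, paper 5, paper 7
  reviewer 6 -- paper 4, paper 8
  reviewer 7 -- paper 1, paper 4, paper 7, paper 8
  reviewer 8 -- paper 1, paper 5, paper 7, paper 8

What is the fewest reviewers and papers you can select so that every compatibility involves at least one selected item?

6

{reviewer 1, paper 1, paper 4, paper 5, paper 7, paper 8} is a vertex cover of size 6: every edge has an endpoint in this set.
No smaller cover exists because reviewer 1–paper 6, reviewer 2–paper 8, reviewer 3–paper 7, reviewer 4–paper 5, reviewer 5–paper 1, reviewer 6–paper 4 is a matching of size 6, and a cover must include an endpoint of each of these disjoint edges (König's theorem).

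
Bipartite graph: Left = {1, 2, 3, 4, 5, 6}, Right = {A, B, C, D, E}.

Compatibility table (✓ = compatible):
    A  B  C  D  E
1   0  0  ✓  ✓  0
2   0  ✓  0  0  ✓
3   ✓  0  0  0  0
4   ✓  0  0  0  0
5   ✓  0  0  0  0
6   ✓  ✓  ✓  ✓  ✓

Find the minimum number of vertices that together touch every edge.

4

The 4 edges 1–C, 2–B, 3–A, 6–E form a matching, so any vertex cover needs at least 4 vertices (one per matched edge).
Conversely {1, 2, 6, A} meets every edge and has exactly 4 vertices, so 4 is optimal.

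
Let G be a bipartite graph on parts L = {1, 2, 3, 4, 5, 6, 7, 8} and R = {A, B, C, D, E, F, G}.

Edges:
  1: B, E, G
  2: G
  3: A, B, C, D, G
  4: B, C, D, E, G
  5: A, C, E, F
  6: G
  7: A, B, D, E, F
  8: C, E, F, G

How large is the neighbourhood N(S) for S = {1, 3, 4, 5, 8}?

7

The union of neighbours of {1, 3, 4, 5, 8} is {A, B, C, D, E, F, G}, which has 7 elements.
Since |N(S)| = 7 ≥ |S| = 5, Hall's condition holds for this subset.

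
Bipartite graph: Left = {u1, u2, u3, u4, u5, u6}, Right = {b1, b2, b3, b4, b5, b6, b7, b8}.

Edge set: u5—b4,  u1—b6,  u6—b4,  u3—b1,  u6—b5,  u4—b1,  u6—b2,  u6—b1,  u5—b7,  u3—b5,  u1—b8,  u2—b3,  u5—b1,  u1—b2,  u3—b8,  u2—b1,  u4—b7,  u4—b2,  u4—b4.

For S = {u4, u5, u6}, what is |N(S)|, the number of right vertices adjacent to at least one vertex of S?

5

The union of neighbours of {u4, u5, u6} is {b1, b2, b4, b5, b7}, which has 5 elements.
Since |N(S)| = 5 ≥ |S| = 3, Hall's condition holds for this subset.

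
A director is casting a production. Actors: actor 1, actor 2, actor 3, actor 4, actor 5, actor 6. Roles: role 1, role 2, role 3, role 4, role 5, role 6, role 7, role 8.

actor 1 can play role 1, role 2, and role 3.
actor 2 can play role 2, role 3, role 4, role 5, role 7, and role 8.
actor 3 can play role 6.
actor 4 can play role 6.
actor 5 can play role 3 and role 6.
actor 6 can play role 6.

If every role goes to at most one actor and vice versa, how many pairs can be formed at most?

One maximum matching: actor 1–role 1, actor 2–role 7, actor 3–role 6, actor 5–role 3.
The set {actor 3, actor 4, actor 6} has only 1 neighbour ({role 6}), so by Hall's theorem at most 4 of the 6 actors can be matched.

4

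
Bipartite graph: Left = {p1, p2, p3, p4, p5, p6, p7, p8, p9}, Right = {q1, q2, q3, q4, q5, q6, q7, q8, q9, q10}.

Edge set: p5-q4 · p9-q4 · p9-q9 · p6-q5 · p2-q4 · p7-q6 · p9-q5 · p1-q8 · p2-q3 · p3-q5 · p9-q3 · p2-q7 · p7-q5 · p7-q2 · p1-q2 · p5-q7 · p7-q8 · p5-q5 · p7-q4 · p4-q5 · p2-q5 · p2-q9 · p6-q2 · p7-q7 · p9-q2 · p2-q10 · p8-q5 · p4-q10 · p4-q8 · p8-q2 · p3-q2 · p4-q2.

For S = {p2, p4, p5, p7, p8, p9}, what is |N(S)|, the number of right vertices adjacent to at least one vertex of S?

9

The union of neighbours of {p2, p4, p5, p7, p8, p9} is {q2, q3, q4, q5, q6, q7, q8, q9, q10}, which has 9 elements.
Since |N(S)| = 9 ≥ |S| = 6, Hall's condition holds for this subset.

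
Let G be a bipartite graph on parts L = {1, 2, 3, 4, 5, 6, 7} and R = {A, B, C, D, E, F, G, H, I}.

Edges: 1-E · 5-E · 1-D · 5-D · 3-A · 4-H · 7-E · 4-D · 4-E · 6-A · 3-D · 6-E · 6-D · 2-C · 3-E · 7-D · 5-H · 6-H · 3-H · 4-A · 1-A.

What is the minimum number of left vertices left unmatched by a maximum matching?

2

A valid assignment of size 5: 1→A, 2→C, 3→H, 4→D, 5→E.
The set {1, 3, 4, 5, 6, 7} has only 4 neighbours ({A, D, E, H}), so by Hall's theorem at most 5 of the 7 left vertices can be matched.
That matches 5 of the 7, leaving 2 unmatched; no matching can do better.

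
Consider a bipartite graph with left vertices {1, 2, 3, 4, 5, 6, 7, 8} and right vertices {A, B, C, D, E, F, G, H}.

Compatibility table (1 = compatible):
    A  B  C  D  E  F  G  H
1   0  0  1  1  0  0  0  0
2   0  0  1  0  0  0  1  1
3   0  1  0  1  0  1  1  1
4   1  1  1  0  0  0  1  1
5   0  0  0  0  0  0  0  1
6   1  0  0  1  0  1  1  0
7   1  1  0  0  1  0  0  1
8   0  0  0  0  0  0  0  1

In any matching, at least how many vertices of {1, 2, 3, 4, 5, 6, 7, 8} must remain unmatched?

1

For example, pair 1-D, 2-C, 3-G, 4-A, 5-H, 6-F, 7-B.
The set {5, 8} has only 1 neighbour ({H}), so by Hall's theorem at most 7 of the 8 left vertices can be matched.
That matches 7 of the 8, leaving 1 unmatched; no matching can do better.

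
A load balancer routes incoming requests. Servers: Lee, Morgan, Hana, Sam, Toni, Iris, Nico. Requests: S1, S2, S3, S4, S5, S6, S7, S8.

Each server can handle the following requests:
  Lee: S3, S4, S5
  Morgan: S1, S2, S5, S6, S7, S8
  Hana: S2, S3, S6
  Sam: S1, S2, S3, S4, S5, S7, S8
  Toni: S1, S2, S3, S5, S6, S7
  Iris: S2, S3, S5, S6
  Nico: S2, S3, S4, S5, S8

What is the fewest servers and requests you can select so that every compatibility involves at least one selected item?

{Lee, Morgan, Hana, Sam, Toni, Iris, Nico} is a vertex cover of size 7: every edge has an endpoint in this set.
No smaller cover exists because Lee–S4, Morgan–S8, Hana–S3, Sam–S7, Toni–S1, Iris–S6, Nico–S2 is a matching of size 7, and a cover must include an endpoint of each of these disjoint edges (König's theorem).

7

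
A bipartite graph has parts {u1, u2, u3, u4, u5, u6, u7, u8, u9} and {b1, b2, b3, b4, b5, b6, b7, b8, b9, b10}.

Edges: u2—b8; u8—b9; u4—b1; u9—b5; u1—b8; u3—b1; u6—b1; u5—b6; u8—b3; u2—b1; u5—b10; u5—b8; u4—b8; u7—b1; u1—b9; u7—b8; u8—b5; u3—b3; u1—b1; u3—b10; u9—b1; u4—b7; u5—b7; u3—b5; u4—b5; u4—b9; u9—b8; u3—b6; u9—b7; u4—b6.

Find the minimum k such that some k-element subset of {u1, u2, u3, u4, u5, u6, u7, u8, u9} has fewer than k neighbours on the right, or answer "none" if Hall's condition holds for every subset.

3

Take S = {u2, u6, u7}. Its neighbourhood is {b1, b8}, so |N(S)| = 2 < |S| = 3.
Every subset of size less than 3 has at least as many neighbours as members, so 3 is the minimum.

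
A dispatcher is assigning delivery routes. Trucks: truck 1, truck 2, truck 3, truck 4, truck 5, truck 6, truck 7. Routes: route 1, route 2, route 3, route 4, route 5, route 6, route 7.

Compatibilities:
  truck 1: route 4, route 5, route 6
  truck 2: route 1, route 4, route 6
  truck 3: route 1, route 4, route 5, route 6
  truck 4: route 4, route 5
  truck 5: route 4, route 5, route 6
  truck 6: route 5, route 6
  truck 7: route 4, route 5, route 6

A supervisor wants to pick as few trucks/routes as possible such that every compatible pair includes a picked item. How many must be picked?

4

The 4 edges truck 1–route 5, truck 2–route 6, truck 3–route 1, truck 4–route 4 form a matching, so any vertex cover needs at least 4 vertices (one per matched edge).
Conversely {route 1, route 4, route 5, route 6} meets every edge and has exactly 4 vertices, so 4 is optimal.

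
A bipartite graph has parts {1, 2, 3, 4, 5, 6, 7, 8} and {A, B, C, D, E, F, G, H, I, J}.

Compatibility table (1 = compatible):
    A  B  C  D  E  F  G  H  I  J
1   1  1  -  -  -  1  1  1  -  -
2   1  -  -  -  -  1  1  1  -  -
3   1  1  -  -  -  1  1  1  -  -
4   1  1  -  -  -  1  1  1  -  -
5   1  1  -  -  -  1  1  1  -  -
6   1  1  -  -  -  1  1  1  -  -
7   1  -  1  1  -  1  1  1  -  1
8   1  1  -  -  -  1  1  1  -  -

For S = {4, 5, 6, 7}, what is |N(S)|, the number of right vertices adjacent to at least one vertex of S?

The union of neighbours of {4, 5, 6, 7} is {A, B, C, D, F, G, H, J}, which has 8 elements.
Since |N(S)| = 8 ≥ |S| = 4, Hall's condition holds for this subset.

8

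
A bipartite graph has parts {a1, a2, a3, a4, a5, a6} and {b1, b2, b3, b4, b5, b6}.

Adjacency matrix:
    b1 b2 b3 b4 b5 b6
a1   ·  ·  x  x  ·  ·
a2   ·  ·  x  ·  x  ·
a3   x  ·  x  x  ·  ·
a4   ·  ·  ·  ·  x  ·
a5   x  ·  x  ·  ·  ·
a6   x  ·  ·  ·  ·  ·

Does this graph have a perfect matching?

The set {a1, a2, a3, a4, a5, a6} has only 4 neighbours ({b1, b3, b4, b5}), so by Hall's theorem at most 4 of the 6 left vertices can be matched.
Hence no matching covers every left vertex.

No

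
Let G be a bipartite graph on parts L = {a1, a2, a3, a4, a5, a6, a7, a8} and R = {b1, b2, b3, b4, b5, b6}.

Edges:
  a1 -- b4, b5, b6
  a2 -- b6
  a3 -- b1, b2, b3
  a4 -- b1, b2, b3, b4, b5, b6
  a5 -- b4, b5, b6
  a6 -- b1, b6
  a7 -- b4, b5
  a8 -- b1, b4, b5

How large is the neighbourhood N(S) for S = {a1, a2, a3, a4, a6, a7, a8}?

6

The union of neighbours of {a1, a2, a3, a4, a6, a7, a8} is {b1, b2, b3, b4, b5, b6}, which has 6 elements.
Since |N(S)| = 6 < |S| = 7, Hall's condition fails for this subset.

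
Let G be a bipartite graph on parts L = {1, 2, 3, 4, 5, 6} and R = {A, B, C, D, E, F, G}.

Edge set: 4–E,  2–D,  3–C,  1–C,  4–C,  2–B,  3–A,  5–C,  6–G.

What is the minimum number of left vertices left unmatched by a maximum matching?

1

One maximum matching: 1→C, 2→B, 3→A, 4→E, 6→G.
The set {1, 5} has only 1 neighbour ({C}), so by Hall's theorem at most 5 of the 6 left vertices can be matched.
That matches 5 of the 6, leaving 1 unmatched; no matching can do better.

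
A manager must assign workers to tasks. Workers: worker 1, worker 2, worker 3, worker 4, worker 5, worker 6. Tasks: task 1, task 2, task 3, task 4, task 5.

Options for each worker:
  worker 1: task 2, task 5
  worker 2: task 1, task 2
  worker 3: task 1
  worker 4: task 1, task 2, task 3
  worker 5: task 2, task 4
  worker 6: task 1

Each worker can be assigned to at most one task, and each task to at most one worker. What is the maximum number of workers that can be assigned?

5

One maximum matching: worker 1→task 5, worker 2→task 2, worker 3→task 1, worker 4→task 3, worker 5→task 4.
The set {worker 3, worker 6} has only 1 neighbour ({task 1}), so by Hall's theorem at most 5 of the 6 workers can be matched.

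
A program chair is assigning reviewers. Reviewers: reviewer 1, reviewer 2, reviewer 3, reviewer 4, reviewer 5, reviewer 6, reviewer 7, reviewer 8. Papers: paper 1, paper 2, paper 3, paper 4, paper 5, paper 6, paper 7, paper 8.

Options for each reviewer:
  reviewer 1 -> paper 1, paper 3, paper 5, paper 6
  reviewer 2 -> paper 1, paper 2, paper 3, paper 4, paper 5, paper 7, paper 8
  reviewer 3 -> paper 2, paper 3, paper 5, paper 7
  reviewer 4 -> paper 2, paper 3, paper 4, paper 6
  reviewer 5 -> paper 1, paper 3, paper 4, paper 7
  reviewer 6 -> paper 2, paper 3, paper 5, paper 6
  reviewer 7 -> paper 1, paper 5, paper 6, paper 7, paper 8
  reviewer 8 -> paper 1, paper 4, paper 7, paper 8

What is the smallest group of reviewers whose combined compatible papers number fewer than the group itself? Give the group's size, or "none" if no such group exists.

none

A matching saturating every reviewer exists, for instance reviewer 1→paper 1, reviewer 2→paper 8, reviewer 3→paper 2, reviewer 4→paper 3, reviewer 5→paper 4, reviewer 6→paper 6, reviewer 7→paper 5, reviewer 8→paper 7.
By Hall's marriage theorem, this means |N(S)| ≥ |S| for every subset S, so no violating subset exists.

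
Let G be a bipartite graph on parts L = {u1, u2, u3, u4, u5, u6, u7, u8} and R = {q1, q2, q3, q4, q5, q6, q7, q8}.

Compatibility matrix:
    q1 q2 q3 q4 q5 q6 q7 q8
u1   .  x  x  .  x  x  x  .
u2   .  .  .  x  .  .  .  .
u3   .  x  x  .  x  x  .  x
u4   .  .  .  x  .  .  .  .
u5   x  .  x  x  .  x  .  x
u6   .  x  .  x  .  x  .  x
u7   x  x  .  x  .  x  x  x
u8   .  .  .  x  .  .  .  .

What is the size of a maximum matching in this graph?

6

A valid assignment of size 6: u1–q7, u2–q4, u3–q8, u5–q1, u6–q2, u7–q6.
The set {u2, u4, u8} has only 1 neighbour ({q4}), so by Hall's theorem at most 6 of the 8 left vertices can be matched.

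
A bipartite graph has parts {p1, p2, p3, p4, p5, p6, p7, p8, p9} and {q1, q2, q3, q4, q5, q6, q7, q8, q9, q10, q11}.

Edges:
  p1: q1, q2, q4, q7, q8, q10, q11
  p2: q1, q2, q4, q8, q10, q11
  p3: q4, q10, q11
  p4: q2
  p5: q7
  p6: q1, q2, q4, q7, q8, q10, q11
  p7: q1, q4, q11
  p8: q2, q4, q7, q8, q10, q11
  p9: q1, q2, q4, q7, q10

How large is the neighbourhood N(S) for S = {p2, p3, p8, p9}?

The union of neighbours of {p2, p3, p8, p9} is {q1, q2, q4, q7, q8, q10, q11}, which has 7 elements.
Since |N(S)| = 7 ≥ |S| = 4, Hall's condition holds for this subset.

7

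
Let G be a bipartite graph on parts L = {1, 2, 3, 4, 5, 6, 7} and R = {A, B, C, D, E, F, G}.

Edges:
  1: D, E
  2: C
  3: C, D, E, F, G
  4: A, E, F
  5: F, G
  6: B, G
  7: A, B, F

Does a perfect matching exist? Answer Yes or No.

Yes

A valid assignment of size 7: 1→D, 2→C, 3→E, 4→A, 5→F, 6→G, 7→B.
Every left vertex is matched, so this is a perfect matching.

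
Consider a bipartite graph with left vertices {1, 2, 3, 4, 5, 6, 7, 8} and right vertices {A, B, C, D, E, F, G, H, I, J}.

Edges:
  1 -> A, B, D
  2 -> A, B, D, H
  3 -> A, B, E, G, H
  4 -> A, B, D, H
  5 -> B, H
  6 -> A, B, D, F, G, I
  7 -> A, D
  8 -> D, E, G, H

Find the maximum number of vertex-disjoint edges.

A valid assignment of size 7: 1→A, 2→H, 3→G, 4→D, 5→B, 6→F, 8→E.
The set {1, 2, 4, 5, 7} has only 4 neighbours ({A, B, D, H}), so by Hall's theorem at most 7 of the 8 left vertices can be matched.

7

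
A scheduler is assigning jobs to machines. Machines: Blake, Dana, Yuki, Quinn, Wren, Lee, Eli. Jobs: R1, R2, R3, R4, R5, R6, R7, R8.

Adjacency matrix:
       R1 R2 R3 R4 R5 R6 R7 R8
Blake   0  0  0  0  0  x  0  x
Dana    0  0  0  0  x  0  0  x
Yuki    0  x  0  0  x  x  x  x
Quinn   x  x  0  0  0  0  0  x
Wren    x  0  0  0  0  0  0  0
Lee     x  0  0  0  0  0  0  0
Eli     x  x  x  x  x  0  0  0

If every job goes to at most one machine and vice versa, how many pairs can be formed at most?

One maximum matching: Blake→R6, Dana→R5, Yuki→R2, Quinn→R8, Wren→R1, Eli→R3.
The set {Wren, Lee} has only 1 neighbour ({R1}), so by Hall's theorem at most 6 of the 7 machines can be matched.

6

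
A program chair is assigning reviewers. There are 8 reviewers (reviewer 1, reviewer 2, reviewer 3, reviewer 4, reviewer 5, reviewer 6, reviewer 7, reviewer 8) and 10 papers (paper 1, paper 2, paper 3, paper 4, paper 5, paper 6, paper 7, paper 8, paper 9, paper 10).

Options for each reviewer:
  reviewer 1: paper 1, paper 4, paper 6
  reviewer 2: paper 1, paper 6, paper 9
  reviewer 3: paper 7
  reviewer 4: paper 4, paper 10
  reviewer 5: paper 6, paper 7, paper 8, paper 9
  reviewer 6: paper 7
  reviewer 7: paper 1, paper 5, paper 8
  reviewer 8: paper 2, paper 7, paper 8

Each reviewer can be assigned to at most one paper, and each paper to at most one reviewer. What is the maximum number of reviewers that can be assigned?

One maximum matching: reviewer 1–paper 4, reviewer 2–paper 1, reviewer 3–paper 7, reviewer 4–paper 10, reviewer 5–paper 6, reviewer 7–paper 8, reviewer 8–paper 2.
The set {reviewer 3, reviewer 6} has only 1 neighbour ({paper 7}), so by Hall's theorem at most 7 of the 8 reviewers can be matched.

7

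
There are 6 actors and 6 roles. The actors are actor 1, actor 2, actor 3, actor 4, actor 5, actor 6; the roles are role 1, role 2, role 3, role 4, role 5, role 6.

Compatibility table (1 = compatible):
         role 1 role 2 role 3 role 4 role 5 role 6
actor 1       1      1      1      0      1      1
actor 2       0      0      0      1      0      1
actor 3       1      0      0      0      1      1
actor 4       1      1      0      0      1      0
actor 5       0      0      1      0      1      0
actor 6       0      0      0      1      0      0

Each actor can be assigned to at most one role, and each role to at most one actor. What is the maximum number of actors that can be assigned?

For example, pair actor 1–role 1, actor 2–role 6, actor 3–role 5, actor 4–role 2, actor 5–role 3, actor 6–role 4.
All 6 actors are matched, so no larger matching exists.

6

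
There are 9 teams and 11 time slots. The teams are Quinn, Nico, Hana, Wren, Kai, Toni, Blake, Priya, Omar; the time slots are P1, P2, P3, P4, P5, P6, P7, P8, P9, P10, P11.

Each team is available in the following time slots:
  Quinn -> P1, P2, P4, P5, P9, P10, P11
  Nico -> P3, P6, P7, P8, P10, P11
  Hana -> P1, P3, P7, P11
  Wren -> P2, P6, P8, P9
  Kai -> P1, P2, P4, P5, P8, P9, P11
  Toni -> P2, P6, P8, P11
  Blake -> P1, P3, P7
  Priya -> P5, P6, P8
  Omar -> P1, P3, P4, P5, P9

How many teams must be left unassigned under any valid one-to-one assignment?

0

One maximum matching: Quinn-P10, Nico-P3, Hana-P11, Wren-P9, Kai-P2, Toni-P8, Blake-P7, Priya-P5, Omar-P1.
All 9 teams are matched, so no larger matching exists.
That matches 9 of the 9, leaving 0 unmatched; no matching can do better.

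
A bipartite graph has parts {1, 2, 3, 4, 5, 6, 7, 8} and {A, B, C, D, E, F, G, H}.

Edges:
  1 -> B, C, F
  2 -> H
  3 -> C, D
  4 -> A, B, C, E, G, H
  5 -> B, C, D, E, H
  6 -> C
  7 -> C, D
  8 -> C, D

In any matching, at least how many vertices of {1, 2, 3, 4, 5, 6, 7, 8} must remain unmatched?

One maximum matching: 1→B, 2→H, 3→D, 4→G, 5→E, 6→C.
The set {3, 6, 7, 8} has only 2 neighbours ({C, D}), so by Hall's theorem at most 6 of the 8 left vertices can be matched.
That matches 6 of the 8, leaving 2 unmatched; no matching can do better.

2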